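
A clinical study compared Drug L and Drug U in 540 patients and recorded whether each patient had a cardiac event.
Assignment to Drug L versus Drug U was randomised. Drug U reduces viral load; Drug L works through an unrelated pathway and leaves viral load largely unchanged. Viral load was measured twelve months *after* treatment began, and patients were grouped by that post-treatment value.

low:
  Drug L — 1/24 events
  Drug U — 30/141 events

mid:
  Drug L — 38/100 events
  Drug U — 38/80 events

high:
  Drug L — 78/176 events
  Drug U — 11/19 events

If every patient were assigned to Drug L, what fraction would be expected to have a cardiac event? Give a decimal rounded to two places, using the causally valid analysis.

The viral load-specific comparison favours Drug L throughout, but the pooled figures favour Drug U. The question is whether to condition on viral load.
Stratifying would compare drugs among patients the drugs themselves sorted into viral load groups — a form of selection on an intermediate. The unconditioned pooled rates give the total causal effect.
So P(outcome | do(Drug L)) is just the pooled rate for Drug L: 117/300 = 0.390.

0.39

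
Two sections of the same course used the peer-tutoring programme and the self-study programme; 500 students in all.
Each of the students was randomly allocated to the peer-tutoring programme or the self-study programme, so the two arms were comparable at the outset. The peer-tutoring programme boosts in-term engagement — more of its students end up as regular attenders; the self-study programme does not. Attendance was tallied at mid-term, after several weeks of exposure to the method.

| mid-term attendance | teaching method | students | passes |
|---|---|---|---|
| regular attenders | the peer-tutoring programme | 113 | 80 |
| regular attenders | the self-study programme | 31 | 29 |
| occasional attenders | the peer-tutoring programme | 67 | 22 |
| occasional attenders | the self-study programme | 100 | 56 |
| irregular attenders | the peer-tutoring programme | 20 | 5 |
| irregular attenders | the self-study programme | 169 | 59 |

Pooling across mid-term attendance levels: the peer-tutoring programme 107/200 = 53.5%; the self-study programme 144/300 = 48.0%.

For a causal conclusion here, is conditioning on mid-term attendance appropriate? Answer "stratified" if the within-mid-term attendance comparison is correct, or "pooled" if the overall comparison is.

pooled

Within every mid-term attendance level the self-study programme has the higher rate, yet pooled the peer-tutoring programme does — Simpson's reversal.
Mid-term attendance is downstream of the teaching method. One should not condition on a consequence of treatment, so the overall rates are the right comparison.
Pooled: the peer-tutoring programme 53.5% vs the self-study programme 48.0%; the peer-tutoring programme is higher overall.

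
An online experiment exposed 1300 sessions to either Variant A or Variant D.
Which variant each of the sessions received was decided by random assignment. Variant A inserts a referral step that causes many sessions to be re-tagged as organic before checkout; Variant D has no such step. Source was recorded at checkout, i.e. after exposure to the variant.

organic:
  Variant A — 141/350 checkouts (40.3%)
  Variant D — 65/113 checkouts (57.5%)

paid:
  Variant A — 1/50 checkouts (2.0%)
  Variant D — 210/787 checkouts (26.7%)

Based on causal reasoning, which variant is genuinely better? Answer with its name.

Variant A

Within every traffic source level Variant D has the higher rate, yet pooled Variant A does — Simpson's reversal.
Traffic source here is a post-treatment variable shaped by the variant; conditioning on it would introduce bias rather than remove it. The overall comparison is the causal one.
Pooled: Variant A 35.5% vs Variant D 30.6%; Variant A is higher overall.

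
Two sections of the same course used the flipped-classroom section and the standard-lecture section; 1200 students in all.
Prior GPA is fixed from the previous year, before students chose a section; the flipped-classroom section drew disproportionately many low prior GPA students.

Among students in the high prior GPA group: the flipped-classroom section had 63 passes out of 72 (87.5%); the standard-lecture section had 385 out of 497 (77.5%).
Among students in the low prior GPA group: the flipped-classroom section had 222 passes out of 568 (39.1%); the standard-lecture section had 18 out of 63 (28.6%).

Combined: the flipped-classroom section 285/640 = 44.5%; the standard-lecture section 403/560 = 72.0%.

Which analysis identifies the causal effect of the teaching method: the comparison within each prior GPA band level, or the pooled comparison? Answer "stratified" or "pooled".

Since prior GPA band is a pre-existing factor (not a product of the teaching method) and it affects the outcome on its own, it is a confounder. The stratified rates, not the pooled rate, identify the causal effect.
Within each level — high prior GPA: 87.5% vs 77.5%; low prior GPA: 39.1% vs 28.6% — the flipped-classroom section is higher every time.

stratified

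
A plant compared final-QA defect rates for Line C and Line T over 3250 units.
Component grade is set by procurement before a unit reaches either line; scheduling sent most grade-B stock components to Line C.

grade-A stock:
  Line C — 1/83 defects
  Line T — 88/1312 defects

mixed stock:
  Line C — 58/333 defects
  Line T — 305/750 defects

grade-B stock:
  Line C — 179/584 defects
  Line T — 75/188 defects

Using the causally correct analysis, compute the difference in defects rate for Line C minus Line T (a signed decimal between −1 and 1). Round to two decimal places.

Line C is lower inside every component grade stratum but Line T is lower in aggregate. Whether to stratify depends on how component grade relates to the line.
Here component grade is a common cause — it drives both which line a case falls under and the outcome. The crude comparison mixes populations; the stratum-specific rates are the causally relevant ones.
Adjusting over the population distribution of component grade: 0.429·(0.012−0.067) + 0.333·(0.174−0.407) + 0.238·(0.307−0.399) = -0.123.

-0.12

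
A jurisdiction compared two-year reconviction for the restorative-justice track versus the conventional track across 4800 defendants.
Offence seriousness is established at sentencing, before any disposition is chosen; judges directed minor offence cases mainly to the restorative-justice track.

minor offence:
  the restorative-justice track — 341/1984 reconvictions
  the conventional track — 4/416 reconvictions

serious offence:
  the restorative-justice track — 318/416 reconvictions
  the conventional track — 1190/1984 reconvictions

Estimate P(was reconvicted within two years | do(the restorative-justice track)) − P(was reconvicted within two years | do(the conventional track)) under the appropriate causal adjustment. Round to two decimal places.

+0.16

Offence seriousness differs across dispositions for reasons unrelated to any effect of the disposition itself, and it separately predicts the outcome — a classic confounder. We must compare within offence seriousness levels.
Adjusting over the population distribution of offence seriousness: 0.500·(0.172−0.010) + 0.500·(0.764−0.600) = +0.163.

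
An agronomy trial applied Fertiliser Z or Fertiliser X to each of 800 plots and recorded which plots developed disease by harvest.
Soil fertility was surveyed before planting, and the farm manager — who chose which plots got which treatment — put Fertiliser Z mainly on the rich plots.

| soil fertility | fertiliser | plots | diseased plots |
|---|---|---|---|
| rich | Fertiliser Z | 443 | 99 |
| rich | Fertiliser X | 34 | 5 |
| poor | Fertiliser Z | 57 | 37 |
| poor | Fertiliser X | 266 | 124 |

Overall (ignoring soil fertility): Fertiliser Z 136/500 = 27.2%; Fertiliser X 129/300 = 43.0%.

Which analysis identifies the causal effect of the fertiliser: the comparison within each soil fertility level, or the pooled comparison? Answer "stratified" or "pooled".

The stratified and pooled comparisons disagree (Fertiliser X wins within each soil fertility; Fertiliser Z wins overall), so the answer turns on the causal role of soil fertility.
Since soil fertility is a pre-existing factor (not a product of the fertiliser) and it affects the outcome on its own, it is a confounder. The stratified rates, not the pooled rate, identify the causal effect.
Within each level — rich: 22.3% vs 14.7%; poor: 64.9% vs 46.6% — Fertiliser X is lower every time.

stratified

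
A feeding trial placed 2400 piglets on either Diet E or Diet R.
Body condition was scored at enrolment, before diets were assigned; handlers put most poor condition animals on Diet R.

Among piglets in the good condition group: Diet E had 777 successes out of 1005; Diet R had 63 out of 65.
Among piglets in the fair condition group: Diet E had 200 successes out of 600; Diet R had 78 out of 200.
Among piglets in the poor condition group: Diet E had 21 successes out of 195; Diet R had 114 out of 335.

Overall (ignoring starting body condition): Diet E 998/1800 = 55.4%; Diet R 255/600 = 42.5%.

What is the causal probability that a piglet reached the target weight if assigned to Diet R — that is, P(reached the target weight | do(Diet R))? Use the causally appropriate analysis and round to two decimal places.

Within every starting body condition level Diet R has the higher rate, yet pooled Diet E does — Simpson's reversal.
The imbalance in starting body condition arose from how piglets were allocated, not from anything the diet did; and starting body condition independently affects the outcome. The pooled gap is confounded — condition on starting body condition.
Standardising Diet R to the population starting body condition mix: 0.446·63/65 + 0.333·78/200 + 0.221·114/335 = 0.637.

0.64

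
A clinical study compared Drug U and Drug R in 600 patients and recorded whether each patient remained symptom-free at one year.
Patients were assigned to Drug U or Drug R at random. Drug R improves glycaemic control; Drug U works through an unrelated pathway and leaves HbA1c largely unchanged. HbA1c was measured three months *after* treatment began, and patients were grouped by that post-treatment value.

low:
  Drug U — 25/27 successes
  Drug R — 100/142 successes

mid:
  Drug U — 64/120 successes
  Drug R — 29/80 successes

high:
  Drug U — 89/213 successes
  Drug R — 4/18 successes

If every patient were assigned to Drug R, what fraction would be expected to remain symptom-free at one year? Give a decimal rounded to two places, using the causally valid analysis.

0.55

Within every HbA1c level Drug U has the higher rate, yet pooled Drug R does — Simpson's reversal.
Because the drug influences HbA1c, HbA1c is a post-treatment mediator, not a confounder. Stratifying on it would bias the estimate; the causal effect is the crude pooled difference.
So P(outcome | do(Drug R)) is just the pooled rate for Drug R: 133/240 = 0.554.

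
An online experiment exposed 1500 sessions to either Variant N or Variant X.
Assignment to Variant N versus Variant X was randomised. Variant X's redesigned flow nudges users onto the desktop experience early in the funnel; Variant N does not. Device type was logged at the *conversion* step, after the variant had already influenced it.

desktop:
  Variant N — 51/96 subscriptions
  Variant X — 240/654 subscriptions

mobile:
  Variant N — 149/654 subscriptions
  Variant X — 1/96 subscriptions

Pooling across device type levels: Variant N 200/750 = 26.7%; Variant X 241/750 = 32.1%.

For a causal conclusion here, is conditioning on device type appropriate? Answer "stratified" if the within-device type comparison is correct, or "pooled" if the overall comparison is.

The device type-specific comparison favours Variant N throughout, but the pooled figures favour Variant X. The question is whether to condition on device type.
Because the variant influences device type, device type is a post-treatment mediator, not a confounder. Stratifying on it would bias the estimate; the causal effect is the crude pooled difference.
Pooled: Variant N 26.7% vs Variant X 32.1%; Variant X is higher overall.

pooled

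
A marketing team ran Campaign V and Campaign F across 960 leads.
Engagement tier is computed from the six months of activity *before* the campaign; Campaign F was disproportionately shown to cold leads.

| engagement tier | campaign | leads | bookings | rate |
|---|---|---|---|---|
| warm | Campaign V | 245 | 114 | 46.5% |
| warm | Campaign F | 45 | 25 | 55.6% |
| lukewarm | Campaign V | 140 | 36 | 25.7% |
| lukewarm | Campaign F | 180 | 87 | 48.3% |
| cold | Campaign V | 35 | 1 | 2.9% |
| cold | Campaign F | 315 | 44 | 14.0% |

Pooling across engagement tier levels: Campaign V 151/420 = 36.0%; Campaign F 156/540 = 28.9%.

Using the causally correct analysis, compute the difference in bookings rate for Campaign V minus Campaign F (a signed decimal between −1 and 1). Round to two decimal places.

-0.14

The engagement tier-specific comparison favours Campaign F throughout, but the pooled figures favour Campaign V. The question is whether to condition on engagement tier.
Here engagement tier is a common cause — it drives both which campaign a case falls under and the outcome. The crude comparison mixes populations; the stratum-specific rates are the causally relevant ones.
Adjusting over the population distribution of engagement tier: 0.302·(0.465−0.556) + 0.333·(0.257−0.483) + 0.365·(0.029−0.140) = -0.143.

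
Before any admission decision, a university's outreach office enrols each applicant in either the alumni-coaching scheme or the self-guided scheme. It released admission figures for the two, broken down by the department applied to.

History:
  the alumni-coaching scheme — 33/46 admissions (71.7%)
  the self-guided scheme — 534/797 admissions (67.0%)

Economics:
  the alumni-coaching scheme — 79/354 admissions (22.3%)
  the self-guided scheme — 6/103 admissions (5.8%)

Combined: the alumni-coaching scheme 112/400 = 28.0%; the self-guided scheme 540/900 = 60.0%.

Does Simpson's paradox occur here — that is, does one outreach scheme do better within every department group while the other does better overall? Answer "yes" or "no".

yes

Within each department level (History 71.7% vs 67.0%; Economics 22.3% vs 5.8%), the alumni-coaching scheme has the higher rate every time. Pooled: 28.0% vs 60.0% — the self-guided scheme has the higher rate overall. The two comparisons disagree.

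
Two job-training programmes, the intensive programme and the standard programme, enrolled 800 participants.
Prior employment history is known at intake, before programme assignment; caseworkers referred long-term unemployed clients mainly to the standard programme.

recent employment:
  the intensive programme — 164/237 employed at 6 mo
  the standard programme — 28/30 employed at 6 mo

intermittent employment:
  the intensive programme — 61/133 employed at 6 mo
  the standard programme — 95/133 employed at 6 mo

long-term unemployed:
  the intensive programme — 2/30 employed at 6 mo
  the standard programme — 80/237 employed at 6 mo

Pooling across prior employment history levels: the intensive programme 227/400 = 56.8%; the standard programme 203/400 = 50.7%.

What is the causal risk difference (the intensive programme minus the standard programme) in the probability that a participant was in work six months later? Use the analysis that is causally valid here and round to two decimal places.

Since prior employment history is a pre-existing factor (not a product of the programme) and it affects the outcome on its own, it is a confounder. The stratified rates, not the pooled rate, identify the causal effect.
Adjusting over the population distribution of prior employment history: 0.334·(0.692−0.933) + 0.333·(0.459−0.714) + 0.334·(0.067−0.338) = -0.256.

-0.26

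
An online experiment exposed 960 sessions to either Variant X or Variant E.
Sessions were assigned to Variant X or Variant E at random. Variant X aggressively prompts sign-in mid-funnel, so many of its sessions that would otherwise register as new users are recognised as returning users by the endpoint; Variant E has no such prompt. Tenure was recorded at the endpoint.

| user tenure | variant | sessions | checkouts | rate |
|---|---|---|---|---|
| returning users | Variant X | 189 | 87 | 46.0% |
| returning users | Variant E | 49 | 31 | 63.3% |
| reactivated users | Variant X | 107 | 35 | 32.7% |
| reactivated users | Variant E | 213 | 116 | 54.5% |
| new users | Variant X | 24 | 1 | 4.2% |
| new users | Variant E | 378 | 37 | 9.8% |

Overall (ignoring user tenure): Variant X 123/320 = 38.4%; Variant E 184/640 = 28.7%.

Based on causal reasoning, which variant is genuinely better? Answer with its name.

Variant X

User tenure is downstream of the variant. One should not condition on a consequence of treatment, so the overall rates are the right comparison.
Pooled: Variant X 38.4% vs Variant E 28.7%; Variant X is higher overall.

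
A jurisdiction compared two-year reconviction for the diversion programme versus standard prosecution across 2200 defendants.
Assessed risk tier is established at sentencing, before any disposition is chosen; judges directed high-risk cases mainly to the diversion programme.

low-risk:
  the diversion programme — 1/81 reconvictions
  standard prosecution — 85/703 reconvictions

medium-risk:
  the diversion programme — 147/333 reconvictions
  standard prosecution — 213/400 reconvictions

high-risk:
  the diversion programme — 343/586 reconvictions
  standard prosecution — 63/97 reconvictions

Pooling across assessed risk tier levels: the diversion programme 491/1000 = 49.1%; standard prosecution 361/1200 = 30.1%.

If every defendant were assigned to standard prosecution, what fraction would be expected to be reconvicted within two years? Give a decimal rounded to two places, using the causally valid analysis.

0.42

Here assessed risk tier is a common cause — it drives both which disposition a case falls under and the outcome. The crude comparison mixes populations; the stratum-specific rates are the causally relevant ones.
Standardising standard prosecution to the population assessed risk tier mix: 0.356·85/703 + 0.333·213/400 + 0.310·63/97 = 0.422.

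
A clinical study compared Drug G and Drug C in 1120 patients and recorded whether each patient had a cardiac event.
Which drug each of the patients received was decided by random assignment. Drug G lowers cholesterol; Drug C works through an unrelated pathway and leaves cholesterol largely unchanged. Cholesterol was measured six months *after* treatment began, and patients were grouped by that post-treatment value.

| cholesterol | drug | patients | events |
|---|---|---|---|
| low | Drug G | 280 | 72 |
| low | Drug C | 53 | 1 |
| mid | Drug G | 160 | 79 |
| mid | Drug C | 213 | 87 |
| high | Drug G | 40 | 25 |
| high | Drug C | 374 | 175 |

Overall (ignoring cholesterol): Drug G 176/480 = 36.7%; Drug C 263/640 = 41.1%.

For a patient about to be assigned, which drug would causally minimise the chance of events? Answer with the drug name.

Drug G

The distribution of cholesterol is itself part of what the drug does — it is an intermediate outcome. Holding it fixed would remove that part of the effect; the total effect is the pooled difference.
Pooled: Drug G 36.7% vs Drug C 41.1%; Drug G is lower overall.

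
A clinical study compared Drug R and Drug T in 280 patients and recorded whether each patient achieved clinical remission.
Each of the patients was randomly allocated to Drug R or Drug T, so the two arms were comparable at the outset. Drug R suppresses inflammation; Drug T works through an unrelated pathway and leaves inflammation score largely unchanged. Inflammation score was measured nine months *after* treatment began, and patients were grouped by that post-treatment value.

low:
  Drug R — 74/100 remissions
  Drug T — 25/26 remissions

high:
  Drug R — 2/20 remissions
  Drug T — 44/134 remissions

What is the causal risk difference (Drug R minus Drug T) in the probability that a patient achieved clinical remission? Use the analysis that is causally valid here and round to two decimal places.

Drug T is higher inside every inflammation score stratum but Drug R is higher in aggregate. Whether to stratify depends on how inflammation score relates to the drug.
The distribution of inflammation score is itself part of what the drug does — it is an intermediate outcome. Holding it fixed would remove that part of the effect; the total effect is the pooled difference.
The causal difference is the pooled difference: 0.633 − 0.431 = +0.202.

+0.20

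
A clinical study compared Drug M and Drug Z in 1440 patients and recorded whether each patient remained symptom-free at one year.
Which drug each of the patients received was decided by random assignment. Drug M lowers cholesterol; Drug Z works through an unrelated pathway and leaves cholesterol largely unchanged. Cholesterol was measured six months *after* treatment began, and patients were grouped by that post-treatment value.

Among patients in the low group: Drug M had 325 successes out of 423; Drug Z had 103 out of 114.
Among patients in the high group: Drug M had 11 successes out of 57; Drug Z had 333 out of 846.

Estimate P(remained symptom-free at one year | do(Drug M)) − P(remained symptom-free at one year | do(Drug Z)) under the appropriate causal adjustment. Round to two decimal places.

+0.25

Within every cholesterol level Drug Z has the higher rate, yet pooled Drug M does — Simpson's reversal.
Cholesterol here is a post-treatment variable shaped by the drug; conditioning on it would introduce bias rather than remove it. The overall comparison is the causal one.
The causal difference is the pooled difference: 0.700 − 0.454 = +0.246.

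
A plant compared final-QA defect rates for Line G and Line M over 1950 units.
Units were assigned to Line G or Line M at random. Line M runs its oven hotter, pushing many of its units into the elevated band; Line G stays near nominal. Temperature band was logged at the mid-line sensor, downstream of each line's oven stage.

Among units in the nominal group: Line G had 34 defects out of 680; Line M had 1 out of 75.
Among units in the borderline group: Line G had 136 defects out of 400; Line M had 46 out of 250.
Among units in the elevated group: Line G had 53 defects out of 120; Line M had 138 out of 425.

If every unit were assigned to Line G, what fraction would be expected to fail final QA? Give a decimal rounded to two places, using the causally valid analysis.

0.19

Within every in-process temperature band level Line M has the lower rate, yet pooled Line G does — Simpson's reversal.
In-process temperature band is recorded after the line and is itself shifted by it — it sits on the causal path from line to outcome. Conditioning on a mediator would strip out part of the effect we want; the pooled comparison gives the total causal effect.
So P(outcome | do(Line G)) is just the pooled rate for Line G: 223/1200 = 0.186.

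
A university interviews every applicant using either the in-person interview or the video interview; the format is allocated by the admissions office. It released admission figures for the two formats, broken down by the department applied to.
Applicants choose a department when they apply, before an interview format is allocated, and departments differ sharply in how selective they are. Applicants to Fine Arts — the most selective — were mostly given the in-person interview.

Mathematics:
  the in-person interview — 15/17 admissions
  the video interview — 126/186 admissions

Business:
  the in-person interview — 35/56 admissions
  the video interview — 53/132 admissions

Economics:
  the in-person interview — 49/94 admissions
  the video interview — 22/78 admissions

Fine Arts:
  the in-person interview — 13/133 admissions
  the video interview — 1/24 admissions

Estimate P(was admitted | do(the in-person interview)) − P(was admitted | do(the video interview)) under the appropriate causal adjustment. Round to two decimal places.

+0.19

the in-person interview is higher inside every department stratum but the video interview is higher in aggregate. Whether to stratify depends on how department relates to the interview format.
Nothing the interview format does changes department; the imbalance is an allocation artefact. With department also predicting the outcome, the pooled figure is confounded, and the within-stratum comparison is the causal one.
Adjusting over the population distribution of department: 0.282·(0.882−0.677) + 0.261·(0.625−0.402) + 0.239·(0.521−0.282) + 0.218·(0.098−0.042) = +0.186.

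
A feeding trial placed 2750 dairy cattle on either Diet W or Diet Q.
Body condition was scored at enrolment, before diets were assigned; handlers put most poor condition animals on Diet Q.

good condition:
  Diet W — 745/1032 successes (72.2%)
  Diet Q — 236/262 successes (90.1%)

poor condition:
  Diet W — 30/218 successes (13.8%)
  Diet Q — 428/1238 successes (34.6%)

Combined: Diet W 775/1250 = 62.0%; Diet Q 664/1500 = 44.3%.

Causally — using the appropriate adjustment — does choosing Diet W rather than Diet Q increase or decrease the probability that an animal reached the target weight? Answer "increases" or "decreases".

The starting body condition-specific comparison favours Diet Q throughout, but the pooled figures favour Diet W. The question is whether to condition on starting body condition.
Nothing the diet does changes starting body condition; the imbalance is an allocation artefact. With starting body condition also predicting the outcome, the pooled figure is confounded, and the within-stratum comparison is the causal one.
Within each level — good condition: 72.2% vs 90.1%; poor condition: 13.8% vs 34.6% — Diet Q is higher every time.

decreases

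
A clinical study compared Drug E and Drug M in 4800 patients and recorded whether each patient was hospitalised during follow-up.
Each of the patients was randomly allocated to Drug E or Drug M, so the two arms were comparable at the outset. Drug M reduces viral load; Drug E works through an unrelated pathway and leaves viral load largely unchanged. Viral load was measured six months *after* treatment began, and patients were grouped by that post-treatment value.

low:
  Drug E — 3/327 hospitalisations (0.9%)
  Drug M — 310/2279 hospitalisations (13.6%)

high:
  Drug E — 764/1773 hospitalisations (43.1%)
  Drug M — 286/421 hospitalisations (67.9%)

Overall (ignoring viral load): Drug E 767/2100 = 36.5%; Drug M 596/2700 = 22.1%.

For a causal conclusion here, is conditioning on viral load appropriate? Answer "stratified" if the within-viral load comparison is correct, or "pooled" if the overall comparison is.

Viral load is downstream of the drug. One should not condition on a consequence of treatment, so the overall rates are the right comparison.
Pooled: Drug E 36.5% vs Drug M 22.1%; Drug M is lower overall.

pooled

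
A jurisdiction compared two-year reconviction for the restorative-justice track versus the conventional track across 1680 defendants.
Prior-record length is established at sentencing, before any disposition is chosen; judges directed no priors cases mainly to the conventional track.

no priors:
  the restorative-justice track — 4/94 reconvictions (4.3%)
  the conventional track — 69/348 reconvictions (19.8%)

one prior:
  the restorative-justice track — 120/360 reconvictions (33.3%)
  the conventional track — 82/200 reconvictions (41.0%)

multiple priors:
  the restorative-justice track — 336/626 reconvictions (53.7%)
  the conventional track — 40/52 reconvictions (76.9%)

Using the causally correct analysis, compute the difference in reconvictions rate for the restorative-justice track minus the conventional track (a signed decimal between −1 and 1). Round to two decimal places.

-0.16

Within every prior-record length level the restorative-justice track has the lower rate, yet pooled the conventional track does — Simpson's reversal.
Prior-record length is set before the disposition has any effect — it is not caused by the disposition — and it independently drives the outcome. That makes it a confounder, so the causal comparison is within prior-record length levels.
Adjusting over the population distribution of prior-record length: 0.263·(0.043−0.198) + 0.333·(0.333−0.410) + 0.404·(0.537−0.769) = -0.160.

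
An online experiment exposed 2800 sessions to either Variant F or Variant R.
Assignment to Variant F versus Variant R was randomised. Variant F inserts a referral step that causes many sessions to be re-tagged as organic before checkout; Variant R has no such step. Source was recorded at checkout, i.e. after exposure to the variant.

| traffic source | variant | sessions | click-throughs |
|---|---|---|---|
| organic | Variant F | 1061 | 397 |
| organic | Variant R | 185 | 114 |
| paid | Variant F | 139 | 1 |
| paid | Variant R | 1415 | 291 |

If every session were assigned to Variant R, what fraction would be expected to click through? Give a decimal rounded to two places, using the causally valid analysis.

0.25

Traffic source lies on the pathway variant → traffic source → outcome, so adjusting for it blocks the indirect effect. For the total causal effect of variant, use the unadjusted pooled rates.
So P(outcome | do(Variant R)) is just the pooled rate for Variant R: 405/1600 = 0.253.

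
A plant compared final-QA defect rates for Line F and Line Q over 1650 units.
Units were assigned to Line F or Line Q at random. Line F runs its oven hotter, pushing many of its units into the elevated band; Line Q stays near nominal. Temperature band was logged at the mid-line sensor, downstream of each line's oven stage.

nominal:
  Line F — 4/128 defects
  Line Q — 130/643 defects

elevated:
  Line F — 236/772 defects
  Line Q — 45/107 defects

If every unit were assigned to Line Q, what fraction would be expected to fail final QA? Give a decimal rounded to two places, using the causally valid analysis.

0.23

In-process temperature band is downstream of the line. One should not condition on a consequence of treatment, so the overall rates are the right comparison.
So P(outcome | do(Line Q)) is just the pooled rate for Line Q: 175/750 = 0.233.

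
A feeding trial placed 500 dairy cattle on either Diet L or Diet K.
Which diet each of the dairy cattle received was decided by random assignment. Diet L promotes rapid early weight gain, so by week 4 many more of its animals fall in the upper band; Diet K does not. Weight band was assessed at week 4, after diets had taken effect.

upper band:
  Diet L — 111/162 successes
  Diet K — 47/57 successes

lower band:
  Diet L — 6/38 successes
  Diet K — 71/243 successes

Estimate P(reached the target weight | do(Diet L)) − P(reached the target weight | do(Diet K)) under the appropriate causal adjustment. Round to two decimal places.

Because the diet influences week-4 weight band, week-4 weight band is a post-treatment mediator, not a confounder. Stratifying on it would bias the estimate; the causal effect is the crude pooled difference.
The causal difference is the pooled difference: 0.585 − 0.393 = +0.192.

+0.19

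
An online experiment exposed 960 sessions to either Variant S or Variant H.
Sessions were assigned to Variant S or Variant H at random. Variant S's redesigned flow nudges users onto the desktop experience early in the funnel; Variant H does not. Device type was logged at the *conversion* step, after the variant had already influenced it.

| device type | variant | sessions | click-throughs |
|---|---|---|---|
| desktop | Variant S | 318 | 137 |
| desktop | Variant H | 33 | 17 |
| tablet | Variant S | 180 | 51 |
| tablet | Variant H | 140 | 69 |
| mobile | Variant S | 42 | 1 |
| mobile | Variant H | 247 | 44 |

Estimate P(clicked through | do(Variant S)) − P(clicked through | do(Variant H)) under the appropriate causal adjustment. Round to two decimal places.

+0.04

The distribution of device type is itself part of what the variant does — it is an intermediate outcome. Holding it fixed would remove that part of the effect; the total effect is the pooled difference.
The causal difference is the pooled difference: 0.350 − 0.310 = +0.040.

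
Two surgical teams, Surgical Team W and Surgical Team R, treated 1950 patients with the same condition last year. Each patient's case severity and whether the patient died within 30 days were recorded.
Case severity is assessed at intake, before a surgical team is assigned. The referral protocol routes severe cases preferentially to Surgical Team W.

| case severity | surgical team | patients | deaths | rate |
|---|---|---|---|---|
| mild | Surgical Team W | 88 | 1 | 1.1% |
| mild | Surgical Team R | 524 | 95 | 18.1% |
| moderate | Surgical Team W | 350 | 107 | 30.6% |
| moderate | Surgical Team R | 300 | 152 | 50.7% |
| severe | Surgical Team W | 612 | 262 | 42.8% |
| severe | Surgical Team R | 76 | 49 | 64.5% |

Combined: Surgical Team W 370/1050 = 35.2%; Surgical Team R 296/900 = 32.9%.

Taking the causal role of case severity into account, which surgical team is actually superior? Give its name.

Surgical Team W

The case severity-specific comparison favours Surgical Team W throughout, but the pooled figures favour Surgical Team R. The question is whether to condition on case severity.
Since case severity is a pre-existing factor (not a product of the surgical team) and it affects the outcome on its own, it is a confounder. The stratified rates, not the pooled rate, identify the causal effect.
Within each level — mild: 1.1% vs 18.1%; moderate: 30.6% vs 50.7%; severe: 42.8% vs 64.5% — Surgical Team W is lower every time.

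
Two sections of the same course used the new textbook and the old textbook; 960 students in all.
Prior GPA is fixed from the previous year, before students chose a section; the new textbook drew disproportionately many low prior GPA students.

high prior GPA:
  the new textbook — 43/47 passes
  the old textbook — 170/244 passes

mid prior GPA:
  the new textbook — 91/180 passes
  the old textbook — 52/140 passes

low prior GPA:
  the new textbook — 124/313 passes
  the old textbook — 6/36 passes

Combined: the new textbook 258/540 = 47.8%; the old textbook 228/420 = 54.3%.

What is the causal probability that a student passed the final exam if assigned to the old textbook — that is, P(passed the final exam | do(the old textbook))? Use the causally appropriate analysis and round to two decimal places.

Within every prior GPA band level the new textbook has the higher rate, yet pooled the old textbook does — Simpson's reversal.
Nothing the teaching method does changes prior GPA band; the imbalance is an allocation artefact. With prior GPA band also predicting the outcome, the pooled figure is confounded, and the within-stratum comparison is the causal one.
Standardising the old textbook to the population prior GPA band mix: 0.303·170/244 + 0.333·52/140 + 0.364·6/36 = 0.396.

0.40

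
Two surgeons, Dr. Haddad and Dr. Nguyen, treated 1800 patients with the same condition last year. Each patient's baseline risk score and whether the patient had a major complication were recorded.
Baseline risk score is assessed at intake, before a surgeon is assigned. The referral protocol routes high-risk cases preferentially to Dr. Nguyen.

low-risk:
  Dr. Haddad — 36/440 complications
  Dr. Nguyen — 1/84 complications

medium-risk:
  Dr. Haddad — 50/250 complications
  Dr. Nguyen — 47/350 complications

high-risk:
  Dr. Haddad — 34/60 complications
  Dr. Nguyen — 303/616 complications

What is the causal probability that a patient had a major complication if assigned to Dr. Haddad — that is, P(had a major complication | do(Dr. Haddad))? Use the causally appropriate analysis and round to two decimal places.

Baseline risk score is set before the surgeon has any effect — it is not caused by the surgeon — and it independently drives the outcome. That makes it a confounder, so the causal comparison is within baseline risk score levels.
Standardising Dr. Haddad to the population baseline risk score mix: 0.291·36/440 + 0.333·50/250 + 0.376·34/60 = 0.303.

0.30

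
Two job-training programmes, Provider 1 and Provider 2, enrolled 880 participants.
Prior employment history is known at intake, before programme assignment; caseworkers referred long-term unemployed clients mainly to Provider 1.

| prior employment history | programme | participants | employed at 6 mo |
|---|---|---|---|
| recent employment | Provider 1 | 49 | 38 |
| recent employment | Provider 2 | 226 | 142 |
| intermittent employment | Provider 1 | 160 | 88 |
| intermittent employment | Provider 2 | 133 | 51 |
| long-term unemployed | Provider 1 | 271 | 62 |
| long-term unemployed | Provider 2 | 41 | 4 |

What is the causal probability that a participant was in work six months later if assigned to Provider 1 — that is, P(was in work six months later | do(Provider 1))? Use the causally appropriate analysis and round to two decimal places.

Here prior employment history is a common cause — it drives both which programme a case falls under and the outcome. The crude comparison mixes populations; the stratum-specific rates are the causally relevant ones.
Standardising Provider 1 to the population prior employment history mix: 0.312·38/49 + 0.333·88/160 + 0.355·62/271 = 0.507.

0.51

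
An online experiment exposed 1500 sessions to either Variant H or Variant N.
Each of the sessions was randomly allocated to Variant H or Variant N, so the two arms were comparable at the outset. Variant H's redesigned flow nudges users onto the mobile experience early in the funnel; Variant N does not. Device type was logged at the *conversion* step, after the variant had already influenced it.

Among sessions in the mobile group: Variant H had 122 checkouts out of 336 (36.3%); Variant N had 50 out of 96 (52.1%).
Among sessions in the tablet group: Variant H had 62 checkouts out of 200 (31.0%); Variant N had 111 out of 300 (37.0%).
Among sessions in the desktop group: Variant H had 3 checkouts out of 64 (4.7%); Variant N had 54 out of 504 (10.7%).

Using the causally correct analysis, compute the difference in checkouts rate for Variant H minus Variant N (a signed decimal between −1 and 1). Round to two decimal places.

+0.07

The stratified and pooled comparisons disagree (Variant N wins within each device type; Variant H wins overall), so the answer turns on the causal role of device type.
Device type is downstream of the variant. One should not condition on a consequence of treatment, so the overall rates are the right comparison.
The causal difference is the pooled difference: 0.312 − 0.239 = +0.073.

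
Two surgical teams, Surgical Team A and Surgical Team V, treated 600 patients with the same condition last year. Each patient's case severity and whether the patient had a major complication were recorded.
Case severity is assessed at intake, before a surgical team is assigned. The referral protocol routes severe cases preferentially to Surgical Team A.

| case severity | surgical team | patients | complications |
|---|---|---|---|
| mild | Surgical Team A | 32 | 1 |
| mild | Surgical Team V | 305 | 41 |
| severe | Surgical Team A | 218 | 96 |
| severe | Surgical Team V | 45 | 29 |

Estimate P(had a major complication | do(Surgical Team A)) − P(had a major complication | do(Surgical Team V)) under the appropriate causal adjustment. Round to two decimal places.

Within every case severity level Surgical Team A has the lower rate, yet pooled Surgical Team V does — Simpson's reversal.
Case severity differs across surgical teams for reasons unrelated to any effect of the surgical team itself, and it separately predicts the outcome — a classic confounder. We must compare within case severity levels.
Adjusting over the population distribution of case severity: 0.562·(0.031−0.134) + 0.438·(0.440−0.644) = -0.147.

-0.15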